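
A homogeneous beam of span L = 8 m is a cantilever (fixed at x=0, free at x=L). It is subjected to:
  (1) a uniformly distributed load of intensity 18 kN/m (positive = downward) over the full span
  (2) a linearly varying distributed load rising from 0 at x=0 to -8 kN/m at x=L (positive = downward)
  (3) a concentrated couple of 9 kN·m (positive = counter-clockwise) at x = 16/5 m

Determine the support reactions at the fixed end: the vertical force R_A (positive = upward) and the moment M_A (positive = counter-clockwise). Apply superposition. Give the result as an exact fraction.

R_A = 112 kN, M_A = 1189/3 kN·m

Load 1 — uniform load w=18 kN/m over full span:
  R_A = wL = 18·8 = 144 kN
  M_A = wL²/2 = 18·8²/2 = 576 kN·m
Load 2 — triangular load w₀=-8 kN/m (0→w₀ over full span):
  R_A = w₀L/2 = (-8)·8/2 = -32 kN
  M_A = w₀L²/3 = (-8)·8²/3 = -512/3 kN·m
Load 3 — applied couple M₀=9 kN·m at a=16/5 m (b=L-a=24/5):
  R_A = 0 kN
  M_A = -M₀ = -9 kN·m
Superposition: R_A = 112 kN, M_A = 1189/3 kN·m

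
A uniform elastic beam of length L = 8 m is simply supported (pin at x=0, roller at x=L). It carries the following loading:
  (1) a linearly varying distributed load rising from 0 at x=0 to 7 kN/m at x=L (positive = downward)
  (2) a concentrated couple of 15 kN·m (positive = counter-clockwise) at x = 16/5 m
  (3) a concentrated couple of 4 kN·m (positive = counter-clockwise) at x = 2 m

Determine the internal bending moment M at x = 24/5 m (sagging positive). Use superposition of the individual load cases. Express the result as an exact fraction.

M(24/5) = 2634/125 kN·m

Load 1 — triangular load w₀=7 kN/m (0→w₀ over full span):
  M_1 = w₀Lx/6 - w₀x³/(6L) = 7·8·(24/5)/6 - 7·(24/5)³/(6·8) = 3584/125 kN·m
Load 2 — applied couple M₀=15 kN·m at a=16/5 m (b=L-a=24/5):
  M_2 = M₀x/L - M₀  [x>a] = 15·(24/5)/8 - 15 = -6 kN·m
Load 3 — applied couple M₀=4 kN·m at a=2 m (b=L-a=6):
  M_3 = M₀x/L - M₀  [x>a] = 4·(24/5)/8 - 4 = -8/5 kN·m
Superposition: M = Σ M_i = 2634/125 kN·m ≈ 21.072000 kN·m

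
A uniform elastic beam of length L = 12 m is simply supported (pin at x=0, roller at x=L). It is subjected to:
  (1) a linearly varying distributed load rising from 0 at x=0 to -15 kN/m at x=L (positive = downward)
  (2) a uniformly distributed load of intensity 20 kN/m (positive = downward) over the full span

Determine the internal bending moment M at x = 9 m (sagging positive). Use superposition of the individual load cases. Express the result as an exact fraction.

Load 1 — triangular load w₀=-15 kN/m (0→w₀ over full span):
  M_1 = w₀Lx/6 - w₀x³/(6L) = (-15)·12·9/6 - (-15)·9³/(6·12) = -945/8 kN·m
Load 2 — uniform load w=20 kN/m over full span:
  M_2 = wx(L-x)/2 = 20·9·(12-9)/2 = 270 kN·m
Superposition: M = Σ M_i = 1215/8 kN·m ≈ 151.875000 kN·m

M(9) = 1215/8 kN·m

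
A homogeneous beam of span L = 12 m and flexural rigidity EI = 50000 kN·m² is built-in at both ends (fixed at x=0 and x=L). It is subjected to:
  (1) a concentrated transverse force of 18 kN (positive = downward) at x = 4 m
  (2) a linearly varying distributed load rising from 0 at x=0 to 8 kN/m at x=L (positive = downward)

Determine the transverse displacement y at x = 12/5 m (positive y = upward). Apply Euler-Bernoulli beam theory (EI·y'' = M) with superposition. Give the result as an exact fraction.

Load 1 — point force P=18 kN at a=4 m (b=L-a=8):
  y_1 = -Pb²x²(3aL-(3a+b)x)/(6L³EI)  [x≤a] = -18·8²·(12/5)²·(3·4·12-(3·4+8)·(12/5))/(6·12³·50000) = -96/78125 m
Load 2 — triangular load w₀=8 kN/m (0→w₀ over full span):
  y_2 = -w₀x²(L-x)²(x+2L)/(120LEI) = -8·(12/5)²·(12-(12/5))²·((12/5)+2·12)/(120·12·50000) = -76032/48828125 m
Superposition: y = Σ y_i = -136032/48828125 m ≈ -0.002786 m

y(12/5) = -136032/48828125 m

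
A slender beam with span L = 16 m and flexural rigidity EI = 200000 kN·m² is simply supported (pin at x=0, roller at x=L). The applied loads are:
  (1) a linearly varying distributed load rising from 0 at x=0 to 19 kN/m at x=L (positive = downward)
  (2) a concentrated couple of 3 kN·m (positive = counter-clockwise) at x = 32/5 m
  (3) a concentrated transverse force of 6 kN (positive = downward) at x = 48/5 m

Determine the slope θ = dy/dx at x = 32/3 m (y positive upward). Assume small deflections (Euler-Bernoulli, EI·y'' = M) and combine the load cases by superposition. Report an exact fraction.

Load 1 — triangular load w₀=19 kN/m (0→w₀ over full span):
  θ_1 = -w₀(7L⁴-30L²x²+15x⁴)/(360LEI) = -19·(7·16⁴-30·16²·(32/3)²+15·(32/3)⁴)/(360·16·200000) = 13832/3796875 rad
Load 2 — applied couple M₀=3 kN·m at a=32/5 m (b=L-a=48/5):
  θ_2 = (M₀x²/(2L)-M₀(x-a)+C₁)/EI  [x>a] with C₁=M₀(3b²-L²)/(6L)=16/25 = (3·(32/3)²/(2·16)-3·((32/3)-(32/5))+(16/25))/200000 = -7/937500 rad
Load 3 — point force P=6 kN at a=48/5 m (b=L-a=32/5):
  θ_3 = -Pa(2L²-6Lx+3x²+a²)/(6LEI)  [x>a] = -6·(48/5)·(2·16²-6·16·(32/3)+3·(32/3)²+(48/5)²)/(6·16·200000) = 92/390625 rad
Superposition: θ = Σ θ_i = 1469789/379687500 rad ≈ 0.003871 rad

θ(32/3) = 1469789/379687500 rad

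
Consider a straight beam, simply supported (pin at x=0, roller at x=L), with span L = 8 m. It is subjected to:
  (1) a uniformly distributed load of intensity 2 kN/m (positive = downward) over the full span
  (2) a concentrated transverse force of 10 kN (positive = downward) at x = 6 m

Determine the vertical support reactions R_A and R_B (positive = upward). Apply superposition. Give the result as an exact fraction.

R_A = 21/2 kN, R_B = 31/2 kN

Load 1 — uniform load w=2 kN/m over full span:
  R_A = wL/2 = 2·8/2 = 8 kN
  R_B = wL/2 = 2·8/2 = 8 kN
Load 2 — point force P=10 kN at a=6 m (b=L-a=2):
  R_A = Pb/L = 10·2/8 = 5/2 kN
  R_B = Pa/L = 10·6/8 = 15/2 kN
Superposition: R_A = 21/2 kN, R_B = 31/2 kN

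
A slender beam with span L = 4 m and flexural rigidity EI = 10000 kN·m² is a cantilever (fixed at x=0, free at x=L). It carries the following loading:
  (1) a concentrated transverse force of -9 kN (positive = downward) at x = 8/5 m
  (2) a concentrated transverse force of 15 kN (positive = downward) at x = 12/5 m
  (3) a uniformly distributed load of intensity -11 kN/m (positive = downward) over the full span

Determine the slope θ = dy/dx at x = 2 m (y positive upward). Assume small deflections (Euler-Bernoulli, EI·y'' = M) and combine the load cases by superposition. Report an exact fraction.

Load 1 — point force P=-9 kN at a=8/5 m (b=L-a=12/5):
  θ_1 = -Pa²/(2EI)  [x>a] = -(-9)·(8/5)²/(2·10000) = 18/15625 rad
Load 2 — point force P=15 kN at a=12/5 m (b=L-a=8/5):
  θ_2 = -Px(2a-x)/(2EI)  [x≤a] = -15·2·(2·(12/5)-2)/(2·10000) = -21/5000 rad
Load 3 — uniform load w=-11 kN/m over full span:
  θ_3 = -wx(x²-3Lx+3L²)/(6EI) = -(-11)·2·(2²-3·4·2+3·4²)/(6·10000) = 77/7500 rad
Superposition: θ = Σ θ_i = 2707/375000 rad ≈ 0.007219 rad

θ(2) = 2707/375000 rad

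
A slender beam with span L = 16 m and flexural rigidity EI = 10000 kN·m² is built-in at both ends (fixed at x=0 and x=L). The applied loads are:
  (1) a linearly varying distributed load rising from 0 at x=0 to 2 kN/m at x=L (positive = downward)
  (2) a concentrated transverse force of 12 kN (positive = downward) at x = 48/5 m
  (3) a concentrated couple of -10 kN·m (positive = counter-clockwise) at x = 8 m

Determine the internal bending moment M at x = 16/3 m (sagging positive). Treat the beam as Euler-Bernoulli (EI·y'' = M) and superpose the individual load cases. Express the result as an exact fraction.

Load 1 — triangular load w₀=2 kN/m (0→w₀ over full span):
  M_1 = 3w₀Lx/20 - w₀L²/30 - w₀x³/(6L) = 3·2·16·(16/3)/20 - 2·16²/30 - 2·(16/3)³/(6·16) = 2176/405 kN·m
Load 2 — point force P=12 kN at a=48/5 m (b=L-a=32/5):
  M_2 = Pb²(3a+b)x/L³ - Pab²/L²  [x≤a] = 12·(32/5)²·(3·(48/5)+(32/5))·(16/3)/16³ - 12·(48/5)·(32/5)²/16² = 512/125 kN·m
Load 3 — applied couple M₀=-10 kN·m at a=8 m (b=L-a=8):
  M_3 = R_Ax - M_A  [x≤a] with R_A=-15/16, M_A=-5/2 = (-15/16)·(16/3) - (-5/2) = -5/2 kN·m
Superposition: M = Σ M_i = 141119/20250 kN·m ≈ 6.968840 kN·m

M(16/3) = 141119/20250 kN·m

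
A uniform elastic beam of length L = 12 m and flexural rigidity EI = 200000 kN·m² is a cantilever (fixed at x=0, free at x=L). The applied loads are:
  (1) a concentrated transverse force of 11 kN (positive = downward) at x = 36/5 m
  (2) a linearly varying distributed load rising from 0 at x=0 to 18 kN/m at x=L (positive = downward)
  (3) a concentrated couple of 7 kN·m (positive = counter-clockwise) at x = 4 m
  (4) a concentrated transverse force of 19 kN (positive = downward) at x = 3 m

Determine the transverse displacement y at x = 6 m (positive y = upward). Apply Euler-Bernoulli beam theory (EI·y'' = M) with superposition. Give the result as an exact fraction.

y(6) = -131063/2000000 m

Load 1 — point force P=11 kN at a=36/5 m (b=L-a=24/5):
  y_1 = -Px²(3a-x)/(6EI)  [x≤a] = -11·6²·(3·(36/5)-6)/(6·200000) = -1287/250000 m
Load 2 — triangular load w₀=18 kN/m (0→w₀ over full span):
  y_2 = (w₀Lx³/12-w₀L²x²/6-w₀x⁵/(120L))/EI = (18·12·6³/12-18·12²·6²/6-18·6⁵/(120·12))/200000 = -29403/500000 m
Load 3 — applied couple M₀=7 kN·m at a=4 m (b=L-a=8):
  y_3 = M₀a(2x-a)/(2EI)  [x>a] = 7·4·(2·6-4)/(2·200000) = 7/12500 m
Load 4 — point force P=19 kN at a=3 m (b=L-a=9):
  y_4 = -Pa²(3x-a)/(6EI)  [x>a] = -19·3²·(3·6-3)/(6·200000) = -171/80000 m
Superposition: y = Σ y_i = -131063/2000000 m ≈ -0.065532 m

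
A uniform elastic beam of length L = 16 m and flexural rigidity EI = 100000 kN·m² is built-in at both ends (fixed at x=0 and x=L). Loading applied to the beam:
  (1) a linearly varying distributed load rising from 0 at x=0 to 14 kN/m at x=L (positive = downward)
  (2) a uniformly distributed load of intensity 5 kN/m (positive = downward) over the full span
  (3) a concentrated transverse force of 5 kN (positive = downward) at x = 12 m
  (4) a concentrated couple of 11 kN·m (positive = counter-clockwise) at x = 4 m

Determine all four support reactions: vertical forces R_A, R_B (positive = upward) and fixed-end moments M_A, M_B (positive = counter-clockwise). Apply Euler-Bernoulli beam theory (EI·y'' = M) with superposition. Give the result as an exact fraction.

Load 1 — triangular load w₀=14 kN/m (0→w₀ over full span):
  R_A = 3w₀L/20 = 3·14·16/20 = 168/5 kN
  M_A = w₀L²/30 = 14·16²/30 = 1792/15 kN·m
  R_B = 7w₀L/20 = 7·14·16/20 = 392/5 kN
  M_B = -w₀L²/20 = -14·16²/20 = -896/5 kN·m
Load 2 — uniform load w=5 kN/m over full span:
  R_A = wL/2 = 5·16/2 = 40 kN
  M_A = wL²/12 = 5·16²/12 = 320/3 kN·m
  R_B = wL/2 = 5·16/2 = 40 kN
  M_B = -wL²/12 = -5·16²/12 = -320/3 kN·m
Load 3 — point force P=5 kN at a=12 m (b=L-a=4):
  R_A = Pb²(3a+b)/L³ = 5·4²·(3·12+4)/16³ = 25/32 kN
  M_A = Pab²/L² = 5·12·4²/16² = 15/4 kN·m
  R_B = Pa²(a+3b)/L³ = 5·12²·(12+3·4)/16³ = 135/32 kN
  M_B = -Pa²b/L² = -5·12²·4/16² = -45/4 kN·m
Load 4 — applied couple M₀=11 kN·m at a=4 m (b=L-a=12):
  R_A = 6M₀ab/L³ = 6·11·4·12/16³ = 99/128 kN
  M_A = M₀b(2a-b)/L² = 11·12·(2·4-12)/16² = -33/16 kN·m
  R_B = -6M₀ab/L³ = -6·11·4·12/16³ = -99/128 kN
  M_B = M₀a(2b-a)/L² = 11·4·(2·12-4)/16² = 55/16 kN·m
Superposition: R_A = 48099/640 kN, M_A = 54677/240 kN·m, R_B = 77981/640 kN, M_B = -70483/240 kN·m

R_A = 48099/640 kN, M_A = 54677/240 kN·m, R_B = 77981/640 kN, M_B = -70483/240 kN·m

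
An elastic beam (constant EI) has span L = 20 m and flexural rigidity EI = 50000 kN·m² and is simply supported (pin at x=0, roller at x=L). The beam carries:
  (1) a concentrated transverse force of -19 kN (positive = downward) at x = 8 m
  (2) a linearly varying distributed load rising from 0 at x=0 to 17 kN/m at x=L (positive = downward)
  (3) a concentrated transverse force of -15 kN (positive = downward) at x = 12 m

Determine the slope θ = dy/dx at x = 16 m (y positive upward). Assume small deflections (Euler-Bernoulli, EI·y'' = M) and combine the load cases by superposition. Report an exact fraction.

Load 1 — point force P=-19 kN at a=8 m (b=L-a=12):
  θ_1 = -Pa(2L²-6Lx+3x²+a²)/(6LEI)  [x>a] = -(-19)·8·(2·20²-6·20·16+3·16²+8²)/(6·20·50000) = -114/15625 rad
Load 2 — triangular load w₀=17 kN/m (0→w₀ over full span):
  θ_2 = -w₀(7L⁴-30L²x²+15x⁴)/(360LEI) = -17·(7·20⁴-30·20²·16²+15·16⁴)/(360·20·50000) = 12869/281250 rad
Load 3 — point force P=-15 kN at a=12 m (b=L-a=8):
  θ_3 = -Pa(2L²-6Lx+3x²+a²)/(6LEI)  [x>a] = -(-15)·12·(2·20²-6·20·16+3·16²+12²)/(6·20·50000) = -39/6250 rad
Superposition: θ = Σ θ_i = 4531/140625 rad ≈ 0.032220 rad

θ(16) = 4531/140625 rad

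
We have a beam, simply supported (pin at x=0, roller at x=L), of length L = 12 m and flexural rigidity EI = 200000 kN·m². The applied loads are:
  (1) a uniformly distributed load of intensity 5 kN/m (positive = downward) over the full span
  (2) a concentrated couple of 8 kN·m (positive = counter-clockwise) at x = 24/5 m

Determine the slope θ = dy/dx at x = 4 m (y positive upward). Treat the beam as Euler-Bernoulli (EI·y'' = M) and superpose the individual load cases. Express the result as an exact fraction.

Load 1 — uniform load w=5 kN/m over full span:
  θ_1 = -w(L³-6Lx²+4x³)/(24EI) = -5·(12³-6·12·4²+4·4³)/(24·200000) = -13/15000 rad
Load 2 — applied couple M₀=8 kN·m at a=24/5 m (b=L-a=36/5):
  θ_2 = (M₀x²/(2L)+C₁)/EI  [x≤a] with C₁=M₀(3b²-L²)/(6L)=32/25 = (8·4²/(2·12)+(32/25))/200000 = 31/937500 rad
Superposition: θ = Σ θ_i = -521/625000 rad ≈ -0.000834 rad

θ(4) = -521/625000 rad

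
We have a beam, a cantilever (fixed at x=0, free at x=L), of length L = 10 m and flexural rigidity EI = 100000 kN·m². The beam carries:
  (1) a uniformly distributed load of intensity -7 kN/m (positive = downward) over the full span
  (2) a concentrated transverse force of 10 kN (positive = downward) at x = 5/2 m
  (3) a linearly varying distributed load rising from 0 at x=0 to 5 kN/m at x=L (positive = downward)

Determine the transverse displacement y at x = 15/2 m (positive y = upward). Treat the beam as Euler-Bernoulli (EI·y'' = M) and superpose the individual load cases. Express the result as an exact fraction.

y(15/2) = 6409/245760 m

Load 1 — uniform load w=-7 kN/m over full span:
  y_1 = -wx²(x²-4Lx+6L²)/(24EI) = -(-7)·(15/2)²·((15/2)²-4·10·(15/2)+6·10²)/(24·100000) = 1197/20480 m
Load 2 — point force P=10 kN at a=5/2 m (b=L-a=15/2):
  y_2 = -Pa²(3x-a)/(6EI)  [x>a] = -10·(5/2)²·(3·(15/2)-(5/2))/(6·100000) = -1/480 m
Load 3 — triangular load w₀=5 kN/m (0→w₀ over full span):
  y_3 = (w₀Lx³/12-w₀L²x²/6-w₀x⁵/(120L))/EI = (5·10·(15/2)³/12-5·10²·(15/2)²/6-5·(15/2)⁵/(120·10))/100000 = -2481/81920 m
Superposition: y = Σ y_i = 6409/245760 m ≈ 0.026078 m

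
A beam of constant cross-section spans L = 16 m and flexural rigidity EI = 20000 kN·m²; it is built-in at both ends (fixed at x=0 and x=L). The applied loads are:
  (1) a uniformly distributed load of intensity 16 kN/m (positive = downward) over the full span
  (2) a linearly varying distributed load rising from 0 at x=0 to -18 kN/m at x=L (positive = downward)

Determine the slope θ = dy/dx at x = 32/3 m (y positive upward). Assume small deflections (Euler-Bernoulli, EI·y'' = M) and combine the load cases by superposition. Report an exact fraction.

θ(32/3) = 2432/253125 rad

Load 1 — uniform load w=16 kN/m over full span:
  θ_1 = -wx(L-x)(L-2x)/(12EI) = -16·(32/3)·(16-(32/3))·(16-2·(32/3))/(12·20000) = 1024/50625 rad
Load 2 — triangular load w₀=-18 kN/m (0→w₀ over full span):
  θ_2 = -w₀(2x(L-x)(L-2x)(x+2L)+x²(L-x)²)/(120LEI) = -(-18)·(2·(32/3)·(16-(32/3))·(16-2·(32/3))·((32/3)+2·16)+(32/3)²·(16-(32/3))²)/(120·16·20000) = -896/84375 rad
Superposition: θ = Σ θ_i = 2432/253125 rad ≈ 0.009608 rad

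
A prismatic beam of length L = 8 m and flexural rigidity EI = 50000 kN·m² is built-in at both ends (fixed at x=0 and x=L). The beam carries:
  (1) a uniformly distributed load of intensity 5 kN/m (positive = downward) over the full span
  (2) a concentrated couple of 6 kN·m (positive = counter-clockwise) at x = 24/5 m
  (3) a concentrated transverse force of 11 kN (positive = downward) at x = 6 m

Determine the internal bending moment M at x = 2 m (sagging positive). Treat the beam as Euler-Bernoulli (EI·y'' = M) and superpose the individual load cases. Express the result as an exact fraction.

Load 1 — uniform load w=5 kN/m over full span:
  M_1 = wLx/2 - wL²/12 - wx²/2 = 5·8·2/2 - 5·8²/12 - 5·2²/2 = 10/3 kN·m
Load 2 — applied couple M₀=6 kN·m at a=24/5 m (b=L-a=16/5):
  M_2 = R_Ax - M_A  [x≤a] with R_A=27/25, M_A=48/25 = (27/25)·2 - (48/25) = 6/25 kN·m
Load 3 — point force P=11 kN at a=6 m (b=L-a=2):
  M_3 = Pb²(3a+b)x/L³ - Pab²/L²  [x≤a] = 11·2²·(3·6+2)·2/8³ - 11·6·2²/8² = -11/16 kN·m
Superposition: M = Σ M_i = 3463/1200 kN·m ≈ 2.885833 kN·m

M(2) = 3463/1200 kN·m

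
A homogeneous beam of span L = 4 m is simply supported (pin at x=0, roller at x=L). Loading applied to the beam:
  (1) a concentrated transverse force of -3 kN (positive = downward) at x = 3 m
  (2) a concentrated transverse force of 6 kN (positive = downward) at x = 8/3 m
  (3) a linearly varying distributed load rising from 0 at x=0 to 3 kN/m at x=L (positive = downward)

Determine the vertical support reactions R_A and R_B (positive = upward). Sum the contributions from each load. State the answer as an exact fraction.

R_A = 13/4 kN, R_B = 23/4 kN

Load 1 — point force P=-3 kN at a=3 m (b=L-a=1):
  R_A = Pb/L = (-3)·1/4 = -3/4 kN
  R_B = Pa/L = (-3)·3/4 = -9/4 kN
Load 2 — point force P=6 kN at a=8/3 m (b=L-a=4/3):
  R_A = Pb/L = 6·(4/3)/4 = 2 kN
  R_B = Pa/L = 6·(8/3)/4 = 4 kN
Load 3 — triangular load w₀=3 kN/m (0→w₀ over full span):
  R_A = w₀L/6 = 3·4/6 = 2 kN
  R_B = w₀L/3 = 3·4/3 = 4 kN
Superposition: R_A = 13/4 kN, R_B = 23/4 kN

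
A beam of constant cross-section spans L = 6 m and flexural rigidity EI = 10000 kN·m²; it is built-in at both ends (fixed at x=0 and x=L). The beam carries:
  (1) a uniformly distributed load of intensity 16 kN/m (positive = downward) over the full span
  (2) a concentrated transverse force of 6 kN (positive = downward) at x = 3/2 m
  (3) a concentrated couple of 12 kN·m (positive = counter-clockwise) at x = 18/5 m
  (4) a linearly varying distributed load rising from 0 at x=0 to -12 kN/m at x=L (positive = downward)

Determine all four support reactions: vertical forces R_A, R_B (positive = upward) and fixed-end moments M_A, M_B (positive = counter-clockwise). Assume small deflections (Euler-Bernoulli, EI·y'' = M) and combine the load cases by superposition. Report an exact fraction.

Load 1 — uniform load w=16 kN/m over full span:
  R_A = wL/2 = 16·6/2 = 48 kN
  M_A = wL²/12 = 16·6²/12 = 48 kN·m
  R_B = wL/2 = 16·6/2 = 48 kN
  M_B = -wL²/12 = -16·6²/12 = -48 kN·m
Load 2 — point force P=6 kN at a=3/2 m (b=L-a=9/2):
  R_A = Pb²(3a+b)/L³ = 6·(9/2)²·(3·(3/2)+(9/2))/6³ = 81/16 kN
  M_A = Pab²/L² = 6·(3/2)·(9/2)²/6² = 81/16 kN·m
  R_B = Pa²(a+3b)/L³ = 6·(3/2)²·((3/2)+3·(9/2))/6³ = 15/16 kN
  M_B = -Pa²b/L² = -6·(3/2)²·(9/2)/6² = -27/16 kN·m
Load 3 — applied couple M₀=12 kN·m at a=18/5 m (b=L-a=12/5):
  R_A = 6M₀ab/L³ = 6·12·(18/5)·(12/5)/6³ = 72/25 kN
  M_A = M₀b(2a-b)/L² = 12·(12/5)·(2·(18/5)-(12/5))/6² = 96/25 kN·m
  R_B = -6M₀ab/L³ = -6·12·(18/5)·(12/5)/6³ = -72/25 kN
  M_B = M₀a(2b-a)/L² = 12·(18/5)·(2·(12/5)-(18/5))/6² = 36/25 kN·m
Load 4 — triangular load w₀=-12 kN/m (0→w₀ over full span):
  R_A = 3w₀L/20 = 3·(-12)·6/20 = -54/5 kN
  M_A = w₀L²/30 = (-12)·6²/30 = -72/5 kN·m
  R_B = 7w₀L/20 = 7·(-12)·6/20 = -126/5 kN
  M_B = -w₀L²/20 = -(-12)·6²/20 = 108/5 kN·m
Superposition: R_A = 18057/400 kN, M_A = 17001/400 kN·m, R_B = 8343/400 kN, M_B = -10659/400 kN·m

R_A = 18057/400 kN, M_A = 17001/400 kN·m, R_B = 8343/400 kN, M_B = -10659/400 kN·m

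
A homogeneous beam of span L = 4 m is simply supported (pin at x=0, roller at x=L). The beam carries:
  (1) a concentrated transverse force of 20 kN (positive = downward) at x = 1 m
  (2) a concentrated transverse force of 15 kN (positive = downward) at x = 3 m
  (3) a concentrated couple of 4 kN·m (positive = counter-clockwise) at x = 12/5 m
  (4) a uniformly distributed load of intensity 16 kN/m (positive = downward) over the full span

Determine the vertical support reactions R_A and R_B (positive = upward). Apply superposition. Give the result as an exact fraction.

R_A = 207/4 kN, R_B = 189/4 kN

Load 1 — point force P=20 kN at a=1 m (b=L-a=3):
  R_A = Pb/L = 20·3/4 = 15 kN
  R_B = Pa/L = 20·1/4 = 5 kN
Load 2 — point force P=15 kN at a=3 m (b=L-a=1):
  R_A = Pb/L = 15·1/4 = 15/4 kN
  R_B = Pa/L = 15·3/4 = 45/4 kN
Load 3 — applied couple M₀=4 kN·m at a=12/5 m (b=L-a=8/5):
  R_A = M₀/L = 4/4 = 1 kN
  R_B = -M₀/L = -4/4 = -1 kN
Load 4 — uniform load w=16 kN/m over full span:
  R_A = wL/2 = 16·4/2 = 32 kN
  R_B = wL/2 = 16·4/2 = 32 kN
Superposition: R_A = 207/4 kN, R_B = 189/4 kN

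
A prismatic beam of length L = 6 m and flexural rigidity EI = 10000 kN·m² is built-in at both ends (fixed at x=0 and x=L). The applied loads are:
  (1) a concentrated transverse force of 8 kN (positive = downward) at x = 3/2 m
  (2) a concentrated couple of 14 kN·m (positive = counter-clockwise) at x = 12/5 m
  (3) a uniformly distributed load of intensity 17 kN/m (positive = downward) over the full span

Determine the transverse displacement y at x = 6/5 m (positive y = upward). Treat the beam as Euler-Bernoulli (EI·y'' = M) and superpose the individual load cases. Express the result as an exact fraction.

y(6/5) = -166617/62500000 m

Load 1 — point force P=8 kN at a=3/2 m (b=L-a=9/2):
  y_1 = -Pb²x²(3aL-(3a+b)x)/(6L³EI)  [x≤a] = -8·(9/2)²·(6/5)²·(3·(3/2)·6-(3·(3/2)+(9/2))·(6/5))/(6·6³·10000) = -729/2500000 m
Load 2 — applied couple M₀=14 kN·m at a=12/5 m (b=L-a=18/5):
  y_2 = (R_Ax³/6 - M_Ax²/2)/EI  [x≤a] with R_A=84/25, M_A=42/25 = ((84/25)·(6/5)³/6 - (42/25)·(6/5)²/2)/10000 = -189/7812500 m
Load 3 — uniform load w=17 kN/m over full span:
  y_3 = -wx²(L-x)²/(24EI) = -17·(6/5)²·(6-(6/5))²/(24·10000) = -918/390625 m
Superposition: y = Σ y_i = -166617/62500000 m ≈ -0.002666 m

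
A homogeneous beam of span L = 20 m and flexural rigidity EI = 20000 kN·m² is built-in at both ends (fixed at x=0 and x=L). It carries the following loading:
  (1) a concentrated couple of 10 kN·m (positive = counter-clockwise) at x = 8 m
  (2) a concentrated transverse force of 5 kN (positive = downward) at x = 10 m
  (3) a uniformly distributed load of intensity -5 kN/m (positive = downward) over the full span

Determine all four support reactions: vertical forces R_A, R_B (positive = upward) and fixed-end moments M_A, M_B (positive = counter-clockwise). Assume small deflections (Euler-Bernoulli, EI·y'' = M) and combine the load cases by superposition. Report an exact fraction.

Load 1 — applied couple M₀=10 kN·m at a=8 m (b=L-a=12):
  R_A = 6M₀ab/L³ = 6·10·8·12/20³ = 18/25 kN
  M_A = M₀b(2a-b)/L² = 10·12·(2·8-12)/20² = 6/5 kN·m
  R_B = -6M₀ab/L³ = -6·10·8·12/20³ = -18/25 kN
  M_B = M₀a(2b-a)/L² = 10·8·(2·12-8)/20² = 16/5 kN·m
Load 2 — point force P=5 kN at a=10 m (b=L-a=10):
  R_A = Pb²(3a+b)/L³ = 5·10²·(3·10+10)/20³ = 5/2 kN
  M_A = Pab²/L² = 5·10·10²/20² = 25/2 kN·m
  R_B = Pa²(a+3b)/L³ = 5·10²·(10+3·10)/20³ = 5/2 kN
  M_B = -Pa²b/L² = -5·10²·10/20² = -25/2 kN·m
Load 3 — uniform load w=-5 kN/m over full span:
  R_A = wL/2 = (-5)·20/2 = -50 kN
  M_A = wL²/12 = (-5)·20²/12 = -500/3 kN·m
  R_B = wL/2 = (-5)·20/2 = -50 kN
  M_B = -wL²/12 = -(-5)·20²/12 = 500/3 kN·m
Superposition: R_A = -2339/50 kN, M_A = -4589/30 kN·m, R_B = -2411/50 kN, M_B = 4721/30 kN·m

R_A = -2339/50 kN, M_A = -4589/30 kN·m, R_B = -2411/50 kN, M_B = 4721/30 kN·m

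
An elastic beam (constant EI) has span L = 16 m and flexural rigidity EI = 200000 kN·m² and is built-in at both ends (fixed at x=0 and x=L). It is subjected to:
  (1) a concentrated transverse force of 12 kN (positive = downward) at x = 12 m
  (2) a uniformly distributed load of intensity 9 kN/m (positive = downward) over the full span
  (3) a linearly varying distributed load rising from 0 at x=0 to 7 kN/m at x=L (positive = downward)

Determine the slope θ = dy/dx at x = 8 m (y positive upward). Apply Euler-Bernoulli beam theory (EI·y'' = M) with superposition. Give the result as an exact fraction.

θ(8) = -101/750000 rad

Load 1 — point force P=12 kN at a=12 m (b=L-a=4):
  θ_1 = -Pb²x(2aL-(3a+b)x)/(2L³EI)  [x≤a] = -12·4²·8·(2·12·16-(3·12+4)·8)/(2·16³·200000) = -3/50000 rad
Load 2 — uniform load w=9 kN/m over full span:
  θ_2 = -wx(L-x)(L-2x)/(12EI) = -9·8·(16-8)·(16-2·8)/(12·200000) = 0 rad
Load 3 — triangular load w₀=7 kN/m (0→w₀ over full span):
  θ_3 = -w₀(2x(L-x)(L-2x)(x+2L)+x²(L-x)²)/(120LEI) = -7·(2·8·(16-8)·(16-2·8)·(8+2·16)+8²·(16-8)²)/(120·16·200000) = -7/93750 rad
Superposition: θ = Σ θ_i = -101/750000 rad ≈ -0.000135 rad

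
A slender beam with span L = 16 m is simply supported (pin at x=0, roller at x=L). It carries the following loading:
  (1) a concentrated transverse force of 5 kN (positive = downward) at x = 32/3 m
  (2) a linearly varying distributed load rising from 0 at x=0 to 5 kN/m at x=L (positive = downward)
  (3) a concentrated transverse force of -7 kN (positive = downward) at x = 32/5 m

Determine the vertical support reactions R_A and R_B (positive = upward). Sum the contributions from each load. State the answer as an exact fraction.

R_A = 54/5 kN, R_B = 136/5 kN

Load 1 — point force P=5 kN at a=32/3 m (b=L-a=16/3):
  R_A = Pb/L = 5·(16/3)/16 = 5/3 kN
  R_B = Pa/L = 5·(32/3)/16 = 10/3 kN
Load 2 — triangular load w₀=5 kN/m (0→w₀ over full span):
  R_A = w₀L/6 = 5·16/6 = 40/3 kN
  R_B = w₀L/3 = 5·16/3 = 80/3 kN
Load 3 — point force P=-7 kN at a=32/5 m (b=L-a=48/5):
  R_A = Pb/L = (-7)·(48/5)/16 = -21/5 kN
  R_B = Pa/L = (-7)·(32/5)/16 = -14/5 kN
Superposition: R_A = 54/5 kN, R_B = 136/5 kN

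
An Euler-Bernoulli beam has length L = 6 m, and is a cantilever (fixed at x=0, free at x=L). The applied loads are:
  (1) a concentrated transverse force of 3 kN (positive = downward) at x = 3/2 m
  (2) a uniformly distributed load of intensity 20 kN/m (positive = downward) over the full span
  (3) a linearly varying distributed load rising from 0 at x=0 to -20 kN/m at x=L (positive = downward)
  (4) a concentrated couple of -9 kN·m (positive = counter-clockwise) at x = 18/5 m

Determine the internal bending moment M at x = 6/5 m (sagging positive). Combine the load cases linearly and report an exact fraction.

Load 1 — point force P=3 kN at a=3/2 m (b=L-a=9/2):
  M_1 = -P(a-x)  [x≤a] = -3·((3/2)-(6/5)) = -9/10 kN·m
Load 2 — uniform load w=20 kN/m over full span:
  M_2 = -w(L-x)²/2 = -20·(6-(6/5))²/2 = -1152/5 kN·m
Load 3 — triangular load w₀=-20 kN/m (0→w₀ over full span):
  M_3 = w₀Lx/2 - w₀L²/3 - w₀x³/(6L) = (-20)·6·(6/5)/2 - (-20)·6²/3 - (-20)·(6/5)³/(6·6) = 4224/25 kN·m
Load 4 — applied couple M₀=-9 kN·m at a=18/5 m (b=L-a=12/5):
  M_4 = M₀  [x≤a] = (-9) = -9 kN·m
Superposition: M = Σ M_i = -3567/50 kN·m ≈ -71.340000 kN·m

M(6/5) = -3567/50 kN·m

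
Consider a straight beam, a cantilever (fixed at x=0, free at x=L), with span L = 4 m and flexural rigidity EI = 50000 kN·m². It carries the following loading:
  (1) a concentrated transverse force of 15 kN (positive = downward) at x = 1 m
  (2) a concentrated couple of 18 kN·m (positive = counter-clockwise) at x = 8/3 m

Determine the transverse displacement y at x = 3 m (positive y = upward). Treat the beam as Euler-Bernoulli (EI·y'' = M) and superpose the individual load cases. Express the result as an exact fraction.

Load 1 — point force P=15 kN at a=1 m (b=L-a=3):
  y_1 = -Pa²(3x-a)/(6EI)  [x>a] = -15·1²·(3·3-1)/(6·50000) = -1/2500 m
Load 2 — applied couple M₀=18 kN·m at a=8/3 m (b=L-a=4/3):
  y_2 = M₀a(2x-a)/(2EI)  [x>a] = 18·(8/3)·(2·3-(8/3))/(2·50000) = 1/625 m
Superposition: y = Σ y_i = 3/2500 m ≈ 0.001200 m

y(3) = 3/2500 m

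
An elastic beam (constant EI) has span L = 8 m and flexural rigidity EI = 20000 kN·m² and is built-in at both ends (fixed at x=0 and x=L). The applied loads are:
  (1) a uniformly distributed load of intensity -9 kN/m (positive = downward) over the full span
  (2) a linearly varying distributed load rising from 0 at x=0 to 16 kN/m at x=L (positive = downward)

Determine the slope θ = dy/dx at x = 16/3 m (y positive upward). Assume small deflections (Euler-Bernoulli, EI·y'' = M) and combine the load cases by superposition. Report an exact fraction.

Load 1 — uniform load w=-9 kN/m over full span:
  θ_1 = -wx(L-x)(L-2x)/(12EI) = -(-9)·(16/3)·(8-(16/3))·(8-2·(16/3))/(12·20000) = -8/5625 rad
Load 2 — triangular load w₀=16 kN/m (0→w₀ over full span):
  θ_2 = -w₀(2x(L-x)(L-2x)(x+2L)+x²(L-x)²)/(120LEI) = -16·(2·(16/3)·(8-(16/3))·(8-2·(16/3))·((16/3)+2·8)+(16/3)²·(8-(16/3))²)/(120·8·20000) = 896/759375 rad
Superposition: θ = Σ θ_i = -184/759375 rad ≈ -0.000242 rad

θ(16/3) = -184/759375 rad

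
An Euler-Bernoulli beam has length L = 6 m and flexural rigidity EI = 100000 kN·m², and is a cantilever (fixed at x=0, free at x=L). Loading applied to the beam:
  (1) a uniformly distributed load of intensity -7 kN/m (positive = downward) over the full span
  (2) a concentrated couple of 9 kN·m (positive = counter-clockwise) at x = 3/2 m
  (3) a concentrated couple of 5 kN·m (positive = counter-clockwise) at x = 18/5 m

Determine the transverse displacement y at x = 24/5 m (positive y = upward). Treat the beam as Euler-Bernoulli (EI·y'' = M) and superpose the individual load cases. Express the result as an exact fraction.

Load 1 — uniform load w=-7 kN/m over full span:
  y_1 = -wx²(x²-4Lx+6L²)/(24EI) = -(-7)·(24/5)²·((24/5)²-4·6·(24/5)+6·6²)/(24·100000) = 16254/1953125 m
Load 2 — applied couple M₀=9 kN·m at a=3/2 m (b=L-a=9/2):
  y_2 = M₀a(2x-a)/(2EI)  [x>a] = 9·(3/2)·(2·(24/5)-(3/2))/(2·100000) = 2187/4000000 m
Load 3 — applied couple M₀=5 kN·m at a=18/5 m (b=L-a=12/5):
  y_3 = M₀a(2x-a)/(2EI)  [x>a] = 5·(18/5)·(2·(24/5)-(18/5))/(2·100000) = 27/50000 m
Superposition: y = Σ y_i = 4704399/500000000 m ≈ 0.009409 m

y(24/5) = 4704399/500000000 m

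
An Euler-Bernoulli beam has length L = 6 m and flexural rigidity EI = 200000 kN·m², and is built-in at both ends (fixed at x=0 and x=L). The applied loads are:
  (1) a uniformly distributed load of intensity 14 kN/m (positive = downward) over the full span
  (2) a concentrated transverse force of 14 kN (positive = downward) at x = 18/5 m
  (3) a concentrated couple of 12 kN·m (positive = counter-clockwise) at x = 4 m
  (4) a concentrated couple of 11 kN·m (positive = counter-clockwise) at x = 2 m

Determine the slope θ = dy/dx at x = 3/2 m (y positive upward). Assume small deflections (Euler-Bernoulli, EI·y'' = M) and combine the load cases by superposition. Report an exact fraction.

Load 1 — uniform load w=14 kN/m over full span:
  θ_1 = -wx(L-x)(L-2x)/(12EI) = -14·(3/2)·(6-(3/2))·(6-2·(3/2))/(12·200000) = -189/1600000 rad
Load 2 — point force P=14 kN at a=18/5 m (b=L-a=12/5):
  θ_2 = -Pb²x(2aL-(3a+b)x)/(2L³EI)  [x≤a] = -14·(12/5)²·(3/2)·(2·(18/5)·6-(3·(18/5)+(12/5))·(3/2))/(2·6³·200000) = -819/25000000 rad
Load 3 — applied couple M₀=12 kN·m at a=4 m (b=L-a=2):
  θ_3 = (R_Ax²/2 - M_Ax)/EI  [x≤a] with R_A=8/3, M_A=4 = ((8/3)·(3/2)²/2 - 4·(3/2))/200000 = -3/200000 rad
Load 4 — applied couple M₀=11 kN·m at a=2 m (b=L-a=4):
  θ_4 = (R_Ax²/2 - M_Ax)/EI  [x≤a] with R_A=22/9, M_A=0 = ((22/9)·(3/2)²/2 - 0·(3/2))/200000 = 11/800000 rad
Superposition: θ = Σ θ_i = -30427/200000000 rad ≈ -0.000152 rad

θ(3/2) = -30427/200000000 rad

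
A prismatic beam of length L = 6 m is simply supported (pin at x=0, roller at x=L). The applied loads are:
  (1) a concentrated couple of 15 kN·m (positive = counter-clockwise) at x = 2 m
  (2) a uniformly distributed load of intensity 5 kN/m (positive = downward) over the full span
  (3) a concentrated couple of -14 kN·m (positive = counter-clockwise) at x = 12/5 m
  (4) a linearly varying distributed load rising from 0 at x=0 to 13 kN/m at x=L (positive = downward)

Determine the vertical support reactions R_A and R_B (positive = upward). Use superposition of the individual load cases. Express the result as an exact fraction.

R_A = 169/6 kN, R_B = 245/6 kN

Load 1 — applied couple M₀=15 kN·m at a=2 m (b=L-a=4):
  R_A = M₀/L = 15/6 = 5/2 kN
  R_B = -M₀/L = -15/6 = -5/2 kN
Load 2 — uniform load w=5 kN/m over full span:
  R_A = wL/2 = 5·6/2 = 15 kN
  R_B = wL/2 = 5·6/2 = 15 kN
Load 3 — applied couple M₀=-14 kN·m at a=12/5 m (b=L-a=18/5):
  R_A = M₀/L = (-14)/6 = -7/3 kN
  R_B = -M₀/L = -(-14)/6 = 7/3 kN
Load 4 — triangular load w₀=13 kN/m (0→w₀ over full span):
  R_A = w₀L/6 = 13·6/6 = 13 kN
  R_B = w₀L/3 = 13·6/3 = 26 kN
Superposition: R_A = 169/6 kN, R_B = 245/6 kN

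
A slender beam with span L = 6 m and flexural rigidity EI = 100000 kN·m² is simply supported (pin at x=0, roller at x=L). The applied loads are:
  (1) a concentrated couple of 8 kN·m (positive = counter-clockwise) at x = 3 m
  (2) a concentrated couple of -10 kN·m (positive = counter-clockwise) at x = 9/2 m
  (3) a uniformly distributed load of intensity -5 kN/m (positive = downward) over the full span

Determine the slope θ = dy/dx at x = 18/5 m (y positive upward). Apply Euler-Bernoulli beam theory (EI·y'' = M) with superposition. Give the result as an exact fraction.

Load 1 — applied couple M₀=8 kN·m at a=3 m (b=L-a=3):
  θ_1 = (M₀x²/(2L)-M₀(x-a)+C₁)/EI  [x>a] with C₁=M₀(3b²-L²)/(6L)=-2 = (8·(18/5)²/(2·6)-8·((18/5)-3)+(-2))/100000 = 23/1250000 rad
Load 2 — applied couple M₀=-10 kN·m at a=9/2 m (b=L-a=3/2):
  θ_2 = (M₀x²/(2L)+C₁)/EI  [x≤a] with C₁=M₀(3b²-L²)/(6L)=65/8 = ((-10)·(18/5)²/(2·6)+(65/8))/100000 = -107/4000000 rad
Load 3 — uniform load w=-5 kN/m over full span:
  θ_3 = -w(L³-6Lx²+4x³)/(24EI) = -(-5)·(6³-6·6·(18/5)²+4·(18/5)³)/(24·100000) = -333/2500000 rad
Superposition: θ = Σ θ_i = -2831/20000000 rad ≈ -0.000142 rad

θ(18/5) = -2831/20000000 rad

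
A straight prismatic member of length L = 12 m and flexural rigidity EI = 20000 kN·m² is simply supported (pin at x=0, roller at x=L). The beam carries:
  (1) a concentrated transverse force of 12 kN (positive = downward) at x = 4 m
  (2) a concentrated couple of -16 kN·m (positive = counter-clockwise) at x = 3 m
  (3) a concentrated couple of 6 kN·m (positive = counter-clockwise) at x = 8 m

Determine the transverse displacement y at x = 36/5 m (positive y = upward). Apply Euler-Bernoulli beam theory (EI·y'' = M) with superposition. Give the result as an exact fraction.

y(36/5) = -1807/78125 m

Load 1 — point force P=12 kN at a=4 m (b=L-a=8):
  y_1 = -Pa(L-x)(2Lx-a²-x²)/(6LEI)  [x>a] = -12·4·(12-(36/5))·(2·12·(36/5)-4²-(36/5)²)/(6·12·20000) = -1312/78125 m
Load 2 — applied couple M₀=-16 kN·m at a=3 m (b=L-a=9):
  y_2 = (M₀x³/(6L)-M₀(x-a)²/2+C₁x)/EI  [x>a] with C₁=M₀(3b²-L²)/(6L)=-22 = ((-16)·(36/5)³/(6·12)-(-16)·((36/5)-3)²/2+(-22)·(36/5))/20000 = -783/156250 m
Load 3 — applied couple M₀=6 kN·m at a=8 m (b=L-a=4):
  y_3 = (M₀x³/(6L)+C₁x)/EI  [x≤a] with C₁=M₀(3b²-L²)/(6L)=-8 = (6·(36/5)³/(6·12)+(-8)·(36/5))/20000 = -207/156250 m
Superposition: y = Σ y_i = -1807/78125 m ≈ -0.023130 m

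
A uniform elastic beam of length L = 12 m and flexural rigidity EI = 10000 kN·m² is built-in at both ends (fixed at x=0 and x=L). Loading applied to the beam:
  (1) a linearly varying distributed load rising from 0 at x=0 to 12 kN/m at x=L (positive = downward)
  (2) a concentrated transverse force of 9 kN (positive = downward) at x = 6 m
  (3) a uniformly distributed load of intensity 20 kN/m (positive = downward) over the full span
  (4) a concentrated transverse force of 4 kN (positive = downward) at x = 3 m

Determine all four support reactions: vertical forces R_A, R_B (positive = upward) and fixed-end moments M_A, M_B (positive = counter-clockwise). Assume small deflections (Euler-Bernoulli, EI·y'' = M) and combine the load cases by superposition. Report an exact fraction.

Load 1 — triangular load w₀=12 kN/m (0→w₀ over full span):
  R_A = 3w₀L/20 = 3·12·12/20 = 108/5 kN
  M_A = w₀L²/30 = 12·12²/30 = 288/5 kN·m
  R_B = 7w₀L/20 = 7·12·12/20 = 252/5 kN
  M_B = -w₀L²/20 = -12·12²/20 = -432/5 kN·m
Load 2 — point force P=9 kN at a=6 m (b=L-a=6):
  R_A = Pb²(3a+b)/L³ = 9·6²·(3·6+6)/12³ = 9/2 kN
  M_A = Pab²/L² = 9·6·6²/12² = 27/2 kN·m
  R_B = Pa²(a+3b)/L³ = 9·6²·(6+3·6)/12³ = 9/2 kN
  M_B = -Pa²b/L² = -9·6²·6/12² = -27/2 kN·m
Load 3 — uniform load w=20 kN/m over full span:
  R_A = wL/2 = 20·12/2 = 120 kN
  M_A = wL²/12 = 20·12²/12 = 240 kN·m
  R_B = wL/2 = 20·12/2 = 120 kN
  M_B = -wL²/12 = -20·12²/12 = -240 kN·m
Load 4 — point force P=4 kN at a=3 m (b=L-a=9):
  R_A = Pb²(3a+b)/L³ = 4·9²·(3·3+9)/12³ = 27/8 kN
  M_A = Pab²/L² = 4·3·9²/12² = 27/4 kN·m
  R_B = Pa²(a+3b)/L³ = 4·3²·(3+3·9)/12³ = 5/8 kN
  M_B = -Pa²b/L² = -4·3²·9/12² = -9/4 kN·m
Superposition: R_A = 5979/40 kN, M_A = 6357/20 kN·m, R_B = 7021/40 kN, M_B = -6843/20 kN·m

R_A = 5979/40 kN, M_A = 6357/20 kN·m, R_B = 7021/40 kN, M_B = -6843/20 kN·m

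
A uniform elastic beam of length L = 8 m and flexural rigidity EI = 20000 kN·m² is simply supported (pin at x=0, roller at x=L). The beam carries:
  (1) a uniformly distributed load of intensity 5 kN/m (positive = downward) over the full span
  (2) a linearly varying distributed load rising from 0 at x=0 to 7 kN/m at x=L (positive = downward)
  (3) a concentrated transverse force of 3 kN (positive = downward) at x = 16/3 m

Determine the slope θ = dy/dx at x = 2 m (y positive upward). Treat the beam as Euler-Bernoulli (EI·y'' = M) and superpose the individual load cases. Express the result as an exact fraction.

θ(2) = -71507/10800000 rad

Load 1 — uniform load w=5 kN/m over full span:
  θ_1 = -w(L³-6Lx²+4x³)/(24EI) = -5·(8³-6·8·2²+4·2³)/(24·20000) = -11/3000 rad
Load 2 — triangular load w₀=7 kN/m (0→w₀ over full span):
  θ_2 = -w₀(7L⁴-30L²x²+15x⁴)/(360LEI) = -7·(7·8⁴-30·8²·2²+15·2⁴)/(360·8·20000) = -9289/3600000 rad
Load 3 — point force P=3 kN at a=16/3 m (b=L-a=8/3):
  θ_3 = -Pb(L²-b²-3x²)/(6LEI)  [x≤a] = -3·(8/3)·(8²-(8/3)²-3·2²)/(6·8·20000) = -101/270000 rad
Superposition: θ = Σ θ_i = -71507/10800000 rad ≈ -0.006621 rad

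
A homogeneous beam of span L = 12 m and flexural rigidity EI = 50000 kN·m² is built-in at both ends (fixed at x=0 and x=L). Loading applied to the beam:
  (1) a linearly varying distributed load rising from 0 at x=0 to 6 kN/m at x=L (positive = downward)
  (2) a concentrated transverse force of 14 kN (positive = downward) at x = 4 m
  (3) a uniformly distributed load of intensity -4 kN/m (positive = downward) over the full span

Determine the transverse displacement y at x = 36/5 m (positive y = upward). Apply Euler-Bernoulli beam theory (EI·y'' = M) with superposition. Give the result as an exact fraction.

y(36/5) = -95696/146484375 m

Load 1 — triangular load w₀=6 kN/m (0→w₀ over full span):
  y_1 = -w₀x²(L-x)²(x+2L)/(120LEI) = -6·(36/5)²·(12-(36/5))²·((36/5)+2·12)/(120·12·50000) = -151632/48828125 m
Load 2 — point force P=14 kN at a=4 m (b=L-a=8):
  y_2 = -Pa²(L-x)²(3bL-(3b+a)(L-x))/(6L³EI)  [x>a] = -14·4²·(12-(36/5))²·(3·8·12-(3·8+4)·(12-(36/5)))/(6·12³·50000) = -1792/1171875 m
Load 3 — uniform load w=-4 kN/m over full span:
  y_3 = -wx²(L-x)²/(24EI) = -(-4)·(36/5)²·(12-(36/5))²/(24·50000) = 7776/1953125 m
Superposition: y = Σ y_i = -95696/146484375 m ≈ -0.000653 m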